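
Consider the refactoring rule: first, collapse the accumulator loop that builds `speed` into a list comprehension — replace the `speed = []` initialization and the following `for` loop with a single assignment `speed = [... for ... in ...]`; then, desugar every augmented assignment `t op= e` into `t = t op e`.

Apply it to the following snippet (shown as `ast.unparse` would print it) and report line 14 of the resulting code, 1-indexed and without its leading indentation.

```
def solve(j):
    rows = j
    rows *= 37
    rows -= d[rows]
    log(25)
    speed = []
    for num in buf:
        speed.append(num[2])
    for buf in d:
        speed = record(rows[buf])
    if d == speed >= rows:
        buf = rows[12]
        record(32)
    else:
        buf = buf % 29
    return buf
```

Transformed code:
def solve(j):
    rows = j
    rows = rows * 37
    rows = rows - d[rows]
    log(25)
    speed = [num[2] for num in buf]
    for buf in d:
        speed = record(rows[buf])
    if d == speed >= rows:
        buf = rows[12]
        record(32)
    else:
        buf = buf % 29
    return buf

return buf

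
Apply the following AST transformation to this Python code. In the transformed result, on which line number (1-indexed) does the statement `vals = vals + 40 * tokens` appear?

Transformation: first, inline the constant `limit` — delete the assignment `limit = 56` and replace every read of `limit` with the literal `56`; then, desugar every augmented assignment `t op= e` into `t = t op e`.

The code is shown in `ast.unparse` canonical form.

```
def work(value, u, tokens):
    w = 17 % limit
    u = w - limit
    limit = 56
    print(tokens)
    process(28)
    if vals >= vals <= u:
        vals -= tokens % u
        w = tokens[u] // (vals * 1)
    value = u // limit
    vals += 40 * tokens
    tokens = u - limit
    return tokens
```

Transformed code:
def work(value, u, tokens):
    w = 17 % 56
    u = w - 56
    print(tokens)
    process(28)
    if vals >= vals <= u:
        vals = vals - tokens % u
        w = tokens[u] // (vals * 1)
    value = u // 56
    vals = vals + 40 * tokens
    tokens = u - 56
    return tokens

10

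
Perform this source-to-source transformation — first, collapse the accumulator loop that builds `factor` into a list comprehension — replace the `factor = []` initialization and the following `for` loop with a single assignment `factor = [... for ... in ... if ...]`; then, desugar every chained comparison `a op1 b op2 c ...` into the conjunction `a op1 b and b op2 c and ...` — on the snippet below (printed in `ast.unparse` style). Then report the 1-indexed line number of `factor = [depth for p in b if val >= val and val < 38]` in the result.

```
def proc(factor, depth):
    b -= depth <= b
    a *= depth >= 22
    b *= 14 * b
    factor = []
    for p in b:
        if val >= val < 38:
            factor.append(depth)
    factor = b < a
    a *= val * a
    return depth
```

Transformed code:
def proc(factor, depth):
    b -= depth <= b
    a *= depth >= 22
    b *= 14 * b
    factor = [depth for p in b if val >= val and val < 38]
    factor = b < a
    a *= val * a
    return depth

5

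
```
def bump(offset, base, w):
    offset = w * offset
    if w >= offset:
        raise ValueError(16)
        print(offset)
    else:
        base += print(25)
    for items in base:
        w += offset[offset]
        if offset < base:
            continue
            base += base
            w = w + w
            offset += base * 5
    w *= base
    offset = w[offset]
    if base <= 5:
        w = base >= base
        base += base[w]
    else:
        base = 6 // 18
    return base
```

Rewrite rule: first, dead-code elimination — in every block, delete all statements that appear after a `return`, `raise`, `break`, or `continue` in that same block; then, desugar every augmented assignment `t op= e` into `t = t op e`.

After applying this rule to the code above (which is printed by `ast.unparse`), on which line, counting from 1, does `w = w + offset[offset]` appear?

Transformed code:
def bump(offset, base, w):
    offset = w * offset
    if w >= offset:
        raise ValueError(16)
    else:
        base = base + print(25)
    for items in base:
        w = w + offset[offset]
        if offset < base:
            continue
    w = w * base
    offset = w[offset]
    if base <= 5:
        w = base >= base
        base = base + base[w]
    else:
        base = 6 // 18
    return base

8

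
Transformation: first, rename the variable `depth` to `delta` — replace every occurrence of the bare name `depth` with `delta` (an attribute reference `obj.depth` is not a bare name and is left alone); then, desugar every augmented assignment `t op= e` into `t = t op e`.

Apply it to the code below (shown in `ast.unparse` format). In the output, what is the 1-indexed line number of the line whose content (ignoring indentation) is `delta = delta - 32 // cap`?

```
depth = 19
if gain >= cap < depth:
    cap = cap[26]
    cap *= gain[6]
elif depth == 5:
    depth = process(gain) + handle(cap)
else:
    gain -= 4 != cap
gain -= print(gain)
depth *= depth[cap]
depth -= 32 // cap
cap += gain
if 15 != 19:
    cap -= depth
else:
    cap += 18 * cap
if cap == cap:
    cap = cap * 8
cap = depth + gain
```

11

Transformed code:
delta = 19
if gain >= cap < delta:
    cap = cap[26]
    cap = cap * gain[6]
elif delta == 5:
    delta = process(gain) + handle(cap)
else:
    gain = gain - (4 != cap)
gain = gain - print(gain)
delta = delta * delta[cap]
delta = delta - 32 // cap
cap = cap + gain
if 15 != 19:
    cap = cap - delta
else:
    cap = cap + 18 * cap
if cap == cap:
    cap = cap * 8
cap = delta + gain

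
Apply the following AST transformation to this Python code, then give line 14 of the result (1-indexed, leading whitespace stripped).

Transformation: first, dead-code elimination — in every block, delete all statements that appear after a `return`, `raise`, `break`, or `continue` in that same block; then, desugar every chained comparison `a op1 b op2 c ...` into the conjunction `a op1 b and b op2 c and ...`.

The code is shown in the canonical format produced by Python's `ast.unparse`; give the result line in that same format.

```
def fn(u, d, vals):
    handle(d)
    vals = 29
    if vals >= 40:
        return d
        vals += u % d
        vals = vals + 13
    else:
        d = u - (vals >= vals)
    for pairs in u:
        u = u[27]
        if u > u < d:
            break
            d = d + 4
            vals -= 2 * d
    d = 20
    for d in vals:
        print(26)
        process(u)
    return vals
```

print(26)

Transformed code:
def fn(u, d, vals):
    handle(d)
    vals = 29
    if vals >= 40:
        return d
    else:
        d = u - (vals >= vals)
    for pairs in u:
        u = u[27]
        if u > u and u < d:
            break
    d = 20
    for d in vals:
        print(26)
        process(u)
    return vals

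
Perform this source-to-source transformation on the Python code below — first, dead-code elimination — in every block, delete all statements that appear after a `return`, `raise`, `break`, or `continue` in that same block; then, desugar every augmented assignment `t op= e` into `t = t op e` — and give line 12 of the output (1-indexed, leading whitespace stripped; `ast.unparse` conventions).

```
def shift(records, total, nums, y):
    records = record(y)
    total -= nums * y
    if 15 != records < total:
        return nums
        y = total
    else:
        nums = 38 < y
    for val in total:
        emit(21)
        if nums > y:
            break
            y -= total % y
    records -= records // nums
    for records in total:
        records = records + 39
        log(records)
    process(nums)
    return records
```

Transformed code:
def shift(records, total, nums, y):
    records = record(y)
    total = total - nums * y
    if 15 != records < total:
        return nums
    else:
        nums = 38 < y
    for val in total:
        emit(21)
        if nums > y:
            break
    records = records - records // nums
    for records in total:
        records = records + 39
        log(records)
    process(nums)
    return records

records = records - records // nums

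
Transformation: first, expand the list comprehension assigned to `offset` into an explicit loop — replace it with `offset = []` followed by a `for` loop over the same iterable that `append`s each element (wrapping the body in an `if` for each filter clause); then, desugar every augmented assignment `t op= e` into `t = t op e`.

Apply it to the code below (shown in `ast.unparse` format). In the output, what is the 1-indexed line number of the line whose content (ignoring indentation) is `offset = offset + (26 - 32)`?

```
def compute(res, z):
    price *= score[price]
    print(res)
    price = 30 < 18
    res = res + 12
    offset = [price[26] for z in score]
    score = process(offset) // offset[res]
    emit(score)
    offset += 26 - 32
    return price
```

11

Transformed code:
def compute(res, z):
    price = price * score[price]
    print(res)
    price = 30 < 18
    res = res + 12
    offset = []
    for z in score:
        offset.append(price[26])
    score = process(offset) // offset[res]
    emit(score)
    offset = offset + (26 - 32)
    return price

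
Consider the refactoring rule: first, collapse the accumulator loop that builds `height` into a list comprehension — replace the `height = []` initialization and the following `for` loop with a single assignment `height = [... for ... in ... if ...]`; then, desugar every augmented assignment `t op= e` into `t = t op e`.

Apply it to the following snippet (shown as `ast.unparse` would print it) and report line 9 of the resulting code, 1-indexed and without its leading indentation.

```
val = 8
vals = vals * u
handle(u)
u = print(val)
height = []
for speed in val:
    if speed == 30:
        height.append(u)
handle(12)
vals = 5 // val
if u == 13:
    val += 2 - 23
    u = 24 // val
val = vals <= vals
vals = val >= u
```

Transformed code:
val = 8
vals = vals * u
handle(u)
u = print(val)
height = [u for speed in val if speed == 30]
handle(12)
vals = 5 // val
if u == 13:
    val = val + (2 - 23)
    u = 24 // val
val = vals <= vals
vals = val >= u

val = val + (2 - 23)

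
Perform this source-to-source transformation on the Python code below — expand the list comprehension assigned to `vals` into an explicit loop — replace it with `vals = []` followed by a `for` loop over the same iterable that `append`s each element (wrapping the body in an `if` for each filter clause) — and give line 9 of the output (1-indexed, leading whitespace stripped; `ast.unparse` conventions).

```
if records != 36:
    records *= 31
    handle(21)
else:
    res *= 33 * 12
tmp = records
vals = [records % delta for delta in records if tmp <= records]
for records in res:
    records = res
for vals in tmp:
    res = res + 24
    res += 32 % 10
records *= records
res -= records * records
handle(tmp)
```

Transformed code:
if records != 36:
    records *= 31
    handle(21)
else:
    res *= 33 * 12
tmp = records
vals = []
for delta in records:
    if tmp <= records:
        vals.append(records % delta)
for records in res:
    records = res
for vals in tmp:
    res = res + 24
    res += 32 % 10
records *= records
res -= records * records
handle(tmp)

if tmp <= records:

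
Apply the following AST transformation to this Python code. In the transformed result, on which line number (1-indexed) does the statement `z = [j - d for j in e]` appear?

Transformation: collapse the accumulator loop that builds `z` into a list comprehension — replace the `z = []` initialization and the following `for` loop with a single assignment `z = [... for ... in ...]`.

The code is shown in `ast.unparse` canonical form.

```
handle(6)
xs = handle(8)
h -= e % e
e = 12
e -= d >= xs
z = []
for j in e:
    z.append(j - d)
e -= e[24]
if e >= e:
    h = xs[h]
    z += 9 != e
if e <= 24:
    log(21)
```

6

Transformed code:
handle(6)
xs = handle(8)
h -= e % e
e = 12
e -= d >= xs
z = [j - d for j in e]
e -= e[24]
if e >= e:
    h = xs[h]
    z += 9 != e
if e <= 24:
    log(21)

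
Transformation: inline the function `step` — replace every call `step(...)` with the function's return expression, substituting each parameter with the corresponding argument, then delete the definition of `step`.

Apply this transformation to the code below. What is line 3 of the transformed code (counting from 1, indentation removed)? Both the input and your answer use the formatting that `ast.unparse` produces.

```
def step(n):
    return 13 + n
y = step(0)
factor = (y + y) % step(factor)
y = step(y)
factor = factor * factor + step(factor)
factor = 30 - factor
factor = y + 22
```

y = 13 + y

Transformed code:
y = 13 + 0
factor = (y + y) % (13 + factor)
y = 13 + y
factor = factor * factor + (13 + factor)
factor = 30 - factor
factor = y + 22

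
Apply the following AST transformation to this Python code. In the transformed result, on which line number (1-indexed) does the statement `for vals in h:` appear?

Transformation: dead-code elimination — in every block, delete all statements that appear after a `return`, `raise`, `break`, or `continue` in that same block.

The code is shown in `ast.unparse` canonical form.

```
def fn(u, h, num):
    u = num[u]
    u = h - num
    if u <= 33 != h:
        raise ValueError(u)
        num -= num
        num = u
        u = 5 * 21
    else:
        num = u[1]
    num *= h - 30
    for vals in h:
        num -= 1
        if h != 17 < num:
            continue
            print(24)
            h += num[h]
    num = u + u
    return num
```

9

Transformed code:
def fn(u, h, num):
    u = num[u]
    u = h - num
    if u <= 33 != h:
        raise ValueError(u)
    else:
        num = u[1]
    num *= h - 30
    for vals in h:
        num -= 1
        if h != 17 < num:
            continue
    num = u + u
    return num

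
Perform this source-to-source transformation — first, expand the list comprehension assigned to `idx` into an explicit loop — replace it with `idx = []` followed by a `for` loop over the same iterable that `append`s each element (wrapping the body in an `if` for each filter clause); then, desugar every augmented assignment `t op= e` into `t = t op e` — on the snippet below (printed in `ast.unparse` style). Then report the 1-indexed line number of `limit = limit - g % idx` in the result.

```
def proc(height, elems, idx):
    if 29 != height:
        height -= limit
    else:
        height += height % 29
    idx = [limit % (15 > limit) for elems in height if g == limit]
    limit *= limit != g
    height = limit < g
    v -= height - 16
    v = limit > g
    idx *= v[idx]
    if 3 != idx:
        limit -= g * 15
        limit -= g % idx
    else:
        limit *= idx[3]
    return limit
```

Transformed code:
def proc(height, elems, idx):
    if 29 != height:
        height = height - limit
    else:
        height = height + height % 29
    idx = []
    for elems in height:
        if g == limit:
            idx.append(limit % (15 > limit))
    limit = limit * (limit != g)
    height = limit < g
    v = v - (height - 16)
    v = limit > g
    idx = idx * v[idx]
    if 3 != idx:
        limit = limit - g * 15
        limit = limit - g % idx
    else:
        limit = limit * idx[3]
    return limit

17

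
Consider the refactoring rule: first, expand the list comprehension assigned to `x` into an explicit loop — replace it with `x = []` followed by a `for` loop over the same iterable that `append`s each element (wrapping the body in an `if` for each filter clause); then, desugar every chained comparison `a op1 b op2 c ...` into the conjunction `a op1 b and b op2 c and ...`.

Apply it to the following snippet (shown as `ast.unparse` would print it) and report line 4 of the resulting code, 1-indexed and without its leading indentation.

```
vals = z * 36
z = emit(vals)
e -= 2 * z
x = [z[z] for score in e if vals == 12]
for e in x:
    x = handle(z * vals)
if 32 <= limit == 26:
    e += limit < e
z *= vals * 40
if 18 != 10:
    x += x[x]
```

Transformed code:
vals = z * 36
z = emit(vals)
e -= 2 * z
x = []
for score in e:
    if vals == 12:
        x.append(z[z])
for e in x:
    x = handle(z * vals)
if 32 <= limit and limit == 26:
    e += limit < e
z *= vals * 40
if 18 != 10:
    x += x[x]

x = []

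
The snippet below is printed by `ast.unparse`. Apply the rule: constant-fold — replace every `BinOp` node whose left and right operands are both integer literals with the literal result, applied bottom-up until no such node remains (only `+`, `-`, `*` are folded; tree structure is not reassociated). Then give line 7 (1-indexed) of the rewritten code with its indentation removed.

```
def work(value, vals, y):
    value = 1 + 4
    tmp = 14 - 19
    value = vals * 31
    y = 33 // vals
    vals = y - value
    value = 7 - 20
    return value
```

value = -13

Transformed code:
def work(value, vals, y):
    value = 5
    tmp = -5
    value = vals * 31
    y = 33 // vals
    vals = y - value
    value = -13
    return value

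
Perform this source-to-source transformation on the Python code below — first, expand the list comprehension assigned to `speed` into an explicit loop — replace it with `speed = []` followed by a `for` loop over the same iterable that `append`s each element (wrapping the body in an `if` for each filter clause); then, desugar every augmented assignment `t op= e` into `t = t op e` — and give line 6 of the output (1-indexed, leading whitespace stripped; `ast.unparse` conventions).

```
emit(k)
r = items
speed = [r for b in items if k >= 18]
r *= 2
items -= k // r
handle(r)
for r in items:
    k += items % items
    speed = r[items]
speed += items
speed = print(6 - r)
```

speed.append(r)

Transformed code:
emit(k)
r = items
speed = []
for b in items:
    if k >= 18:
        speed.append(r)
r = r * 2
items = items - k // r
handle(r)
for r in items:
    k = k + items % items
    speed = r[items]
speed = speed + items
speed = print(6 - r)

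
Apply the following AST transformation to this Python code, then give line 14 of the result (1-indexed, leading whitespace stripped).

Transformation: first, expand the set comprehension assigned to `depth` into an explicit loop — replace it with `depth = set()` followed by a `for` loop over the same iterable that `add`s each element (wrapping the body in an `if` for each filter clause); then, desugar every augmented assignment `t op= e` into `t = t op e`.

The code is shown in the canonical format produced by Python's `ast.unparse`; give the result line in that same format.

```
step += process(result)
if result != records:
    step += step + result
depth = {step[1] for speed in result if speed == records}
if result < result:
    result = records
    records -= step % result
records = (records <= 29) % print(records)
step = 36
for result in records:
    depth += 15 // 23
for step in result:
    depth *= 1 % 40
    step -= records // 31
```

Transformed code:
step = step + process(result)
if result != records:
    step = step + (step + result)
depth = set()
for speed in result:
    if speed == records:
        depth.add(step[1])
if result < result:
    result = records
    records = records - step % result
records = (records <= 29) % print(records)
step = 36
for result in records:
    depth = depth + 15 // 23
for step in result:
    depth = depth * (1 % 40)
    step = step - records // 31

depth = depth + 15 // 23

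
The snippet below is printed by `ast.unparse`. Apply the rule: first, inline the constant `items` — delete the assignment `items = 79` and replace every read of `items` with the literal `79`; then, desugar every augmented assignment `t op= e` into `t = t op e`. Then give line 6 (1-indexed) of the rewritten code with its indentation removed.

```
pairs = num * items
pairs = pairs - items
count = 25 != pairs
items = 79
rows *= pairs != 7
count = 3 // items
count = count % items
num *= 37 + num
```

count = count % 79

Transformed code:
pairs = num * 79
pairs = pairs - 79
count = 25 != pairs
rows = rows * (pairs != 7)
count = 3 // 79
count = count % 79
num = num * (37 + num)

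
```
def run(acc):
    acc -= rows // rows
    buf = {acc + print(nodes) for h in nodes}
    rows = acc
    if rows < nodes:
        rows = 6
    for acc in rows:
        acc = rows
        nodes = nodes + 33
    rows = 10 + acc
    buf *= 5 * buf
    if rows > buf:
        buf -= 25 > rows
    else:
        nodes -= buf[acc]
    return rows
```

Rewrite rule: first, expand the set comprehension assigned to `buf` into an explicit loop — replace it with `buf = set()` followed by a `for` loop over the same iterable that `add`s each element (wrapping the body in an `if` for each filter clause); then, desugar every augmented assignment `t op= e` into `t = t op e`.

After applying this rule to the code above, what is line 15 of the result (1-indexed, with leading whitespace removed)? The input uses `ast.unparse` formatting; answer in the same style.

Transformed code:
def run(acc):
    acc = acc - rows // rows
    buf = set()
    for h in nodes:
        buf.add(acc + print(nodes))
    rows = acc
    if rows < nodes:
        rows = 6
    for acc in rows:
        acc = rows
        nodes = nodes + 33
    rows = 10 + acc
    buf = buf * (5 * buf)
    if rows > buf:
        buf = buf - (25 > rows)
    else:
        nodes = nodes - buf[acc]
    return rows

buf = buf - (25 > rows)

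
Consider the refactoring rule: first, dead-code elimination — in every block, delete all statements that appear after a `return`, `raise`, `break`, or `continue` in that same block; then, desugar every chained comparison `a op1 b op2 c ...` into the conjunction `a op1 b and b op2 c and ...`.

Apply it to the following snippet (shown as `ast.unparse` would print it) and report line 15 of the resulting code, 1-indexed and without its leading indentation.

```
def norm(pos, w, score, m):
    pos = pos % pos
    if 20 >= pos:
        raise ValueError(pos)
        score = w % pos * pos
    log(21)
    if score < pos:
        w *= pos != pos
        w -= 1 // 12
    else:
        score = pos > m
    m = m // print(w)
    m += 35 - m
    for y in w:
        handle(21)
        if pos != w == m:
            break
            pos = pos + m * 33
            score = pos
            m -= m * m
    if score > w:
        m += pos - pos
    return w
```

Transformed code:
def norm(pos, w, score, m):
    pos = pos % pos
    if 20 >= pos:
        raise ValueError(pos)
    log(21)
    if score < pos:
        w *= pos != pos
        w -= 1 // 12
    else:
        score = pos > m
    m = m // print(w)
    m += 35 - m
    for y in w:
        handle(21)
        if pos != w and w == m:
            break
    if score > w:
        m += pos - pos
    return w

if pos != w and w == m:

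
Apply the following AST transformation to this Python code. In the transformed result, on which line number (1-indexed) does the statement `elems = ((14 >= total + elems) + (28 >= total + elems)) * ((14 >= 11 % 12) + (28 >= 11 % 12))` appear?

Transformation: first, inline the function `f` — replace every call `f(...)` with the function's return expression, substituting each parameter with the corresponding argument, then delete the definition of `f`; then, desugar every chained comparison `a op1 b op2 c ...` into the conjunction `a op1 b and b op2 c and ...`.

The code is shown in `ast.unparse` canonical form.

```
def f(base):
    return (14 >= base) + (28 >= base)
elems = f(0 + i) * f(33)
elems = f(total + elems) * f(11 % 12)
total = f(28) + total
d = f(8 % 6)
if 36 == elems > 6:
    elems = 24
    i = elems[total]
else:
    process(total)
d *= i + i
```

Transformed code:
elems = ((14 >= 0 + i) + (28 >= 0 + i)) * ((14 >= 33) + (28 >= 33))
elems = ((14 >= total + elems) + (28 >= total + elems)) * ((14 >= 11 % 12) + (28 >= 11 % 12))
total = (14 >= 28) + (28 >= 28) + total
d = (14 >= 8 % 6) + (28 >= 8 % 6)
if 36 == elems and elems > 6:
    elems = 24
    i = elems[total]
else:
    process(total)
d *= i + i

2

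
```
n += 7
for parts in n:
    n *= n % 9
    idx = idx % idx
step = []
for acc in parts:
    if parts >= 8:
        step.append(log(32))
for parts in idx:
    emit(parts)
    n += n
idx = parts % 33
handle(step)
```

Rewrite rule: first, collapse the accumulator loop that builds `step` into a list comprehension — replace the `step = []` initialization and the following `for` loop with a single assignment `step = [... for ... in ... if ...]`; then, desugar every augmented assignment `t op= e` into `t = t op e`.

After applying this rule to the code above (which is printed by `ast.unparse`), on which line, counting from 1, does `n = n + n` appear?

Transformed code:
n = n + 7
for parts in n:
    n = n * (n % 9)
    idx = idx % idx
step = [log(32) for acc in parts if parts >= 8]
for parts in idx:
    emit(parts)
    n = n + n
idx = parts % 33
handle(step)

8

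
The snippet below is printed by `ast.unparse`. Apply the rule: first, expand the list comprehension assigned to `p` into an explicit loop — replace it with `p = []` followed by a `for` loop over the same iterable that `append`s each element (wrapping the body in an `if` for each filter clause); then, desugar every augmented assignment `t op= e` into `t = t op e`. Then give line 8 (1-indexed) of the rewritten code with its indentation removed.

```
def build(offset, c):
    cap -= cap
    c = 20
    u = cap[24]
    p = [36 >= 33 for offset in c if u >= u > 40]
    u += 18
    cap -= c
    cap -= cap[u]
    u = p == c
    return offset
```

p.append(36 >= 33)

Transformed code:
def build(offset, c):
    cap = cap - cap
    c = 20
    u = cap[24]
    p = []
    for offset in c:
        if u >= u > 40:
            p.append(36 >= 33)
    u = u + 18
    cap = cap - c
    cap = cap - cap[u]
    u = p == c
    return offset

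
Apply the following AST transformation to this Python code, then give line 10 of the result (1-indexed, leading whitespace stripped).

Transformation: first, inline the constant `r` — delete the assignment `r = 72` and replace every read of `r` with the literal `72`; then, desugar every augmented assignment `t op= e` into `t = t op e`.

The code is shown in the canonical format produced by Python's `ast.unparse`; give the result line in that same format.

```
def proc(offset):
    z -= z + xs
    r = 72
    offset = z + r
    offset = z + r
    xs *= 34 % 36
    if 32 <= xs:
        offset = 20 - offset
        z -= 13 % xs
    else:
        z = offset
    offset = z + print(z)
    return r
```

z = offset

Transformed code:
def proc(offset):
    z = z - (z + xs)
    offset = z + 72
    offset = z + 72
    xs = xs * (34 % 36)
    if 32 <= xs:
        offset = 20 - offset
        z = z - 13 % xs
    else:
        z = offset
    offset = z + print(z)
    return 72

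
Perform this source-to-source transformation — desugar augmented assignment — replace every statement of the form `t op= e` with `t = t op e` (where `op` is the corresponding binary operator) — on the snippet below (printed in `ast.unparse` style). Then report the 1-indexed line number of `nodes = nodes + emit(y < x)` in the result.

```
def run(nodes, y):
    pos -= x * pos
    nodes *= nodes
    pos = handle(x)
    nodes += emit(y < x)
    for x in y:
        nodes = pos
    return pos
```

Transformed code:
def run(nodes, y):
    pos = pos - x * pos
    nodes = nodes * nodes
    pos = handle(x)
    nodes = nodes + emit(y < x)
    for x in y:
        nodes = pos
    return pos

5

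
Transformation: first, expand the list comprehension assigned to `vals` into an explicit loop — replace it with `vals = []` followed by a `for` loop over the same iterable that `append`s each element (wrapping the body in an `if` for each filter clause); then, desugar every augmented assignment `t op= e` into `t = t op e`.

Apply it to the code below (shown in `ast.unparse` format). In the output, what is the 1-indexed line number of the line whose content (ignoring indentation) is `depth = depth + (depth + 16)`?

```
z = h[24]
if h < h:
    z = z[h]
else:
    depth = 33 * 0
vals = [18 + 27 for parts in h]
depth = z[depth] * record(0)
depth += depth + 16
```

Transformed code:
z = h[24]
if h < h:
    z = z[h]
else:
    depth = 33 * 0
vals = []
for parts in h:
    vals.append(18 + 27)
depth = z[depth] * record(0)
depth = depth + (depth + 16)

10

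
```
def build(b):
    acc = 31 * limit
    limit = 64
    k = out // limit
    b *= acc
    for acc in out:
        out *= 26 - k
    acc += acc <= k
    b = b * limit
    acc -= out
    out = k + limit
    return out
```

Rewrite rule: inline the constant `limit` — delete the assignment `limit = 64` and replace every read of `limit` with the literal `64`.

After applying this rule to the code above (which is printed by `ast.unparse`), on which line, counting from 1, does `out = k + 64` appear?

10

Transformed code:
def build(b):
    acc = 31 * 64
    k = out // 64
    b *= acc
    for acc in out:
        out *= 26 - k
    acc += acc <= k
    b = b * 64
    acc -= out
    out = k + 64
    return out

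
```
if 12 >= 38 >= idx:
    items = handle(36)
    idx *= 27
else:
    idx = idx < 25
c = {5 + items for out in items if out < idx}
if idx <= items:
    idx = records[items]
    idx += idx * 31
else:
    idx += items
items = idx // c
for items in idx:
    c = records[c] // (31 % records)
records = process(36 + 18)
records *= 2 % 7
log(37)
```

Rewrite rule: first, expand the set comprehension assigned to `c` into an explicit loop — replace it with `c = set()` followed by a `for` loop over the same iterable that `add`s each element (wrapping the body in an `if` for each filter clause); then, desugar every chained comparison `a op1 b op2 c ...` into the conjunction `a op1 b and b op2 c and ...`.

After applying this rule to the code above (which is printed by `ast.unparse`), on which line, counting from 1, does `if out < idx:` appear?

Transformed code:
if 12 >= 38 and 38 >= idx:
    items = handle(36)
    idx *= 27
else:
    idx = idx < 25
c = set()
for out in items:
    if out < idx:
        c.add(5 + items)
if idx <= items:
    idx = records[items]
    idx += idx * 31
else:
    idx += items
items = idx // c
for items in idx:
    c = records[c] // (31 % records)
records = process(36 + 18)
records *= 2 % 7
log(37)

8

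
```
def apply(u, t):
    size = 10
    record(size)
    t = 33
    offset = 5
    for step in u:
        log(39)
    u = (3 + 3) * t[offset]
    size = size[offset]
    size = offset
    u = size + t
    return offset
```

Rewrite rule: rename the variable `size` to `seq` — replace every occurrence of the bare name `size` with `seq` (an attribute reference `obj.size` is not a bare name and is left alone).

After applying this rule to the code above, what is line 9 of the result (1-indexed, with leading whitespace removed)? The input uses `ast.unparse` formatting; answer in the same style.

seq = seq[offset]

Transformed code:
def apply(u, t):
    seq = 10
    record(seq)
    t = 33
    offset = 5
    for step in u:
        log(39)
    u = (3 + 3) * t[offset]
    seq = seq[offset]
    seq = offset
    u = seq + t
    return offset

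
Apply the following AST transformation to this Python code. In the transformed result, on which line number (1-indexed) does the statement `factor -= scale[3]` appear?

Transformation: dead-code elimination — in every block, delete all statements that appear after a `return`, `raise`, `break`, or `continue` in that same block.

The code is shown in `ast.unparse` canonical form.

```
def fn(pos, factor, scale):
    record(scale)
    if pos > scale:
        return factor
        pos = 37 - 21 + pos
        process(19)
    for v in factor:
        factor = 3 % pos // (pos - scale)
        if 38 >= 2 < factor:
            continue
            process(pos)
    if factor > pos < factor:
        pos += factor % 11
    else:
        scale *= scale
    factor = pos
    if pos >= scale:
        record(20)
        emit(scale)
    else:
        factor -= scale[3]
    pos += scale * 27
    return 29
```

Transformed code:
def fn(pos, factor, scale):
    record(scale)
    if pos > scale:
        return factor
    for v in factor:
        factor = 3 % pos // (pos - scale)
        if 38 >= 2 < factor:
            continue
    if factor > pos < factor:
        pos += factor % 11
    else:
        scale *= scale
    factor = pos
    if pos >= scale:
        record(20)
        emit(scale)
    else:
        factor -= scale[3]
    pos += scale * 27
    return 29

18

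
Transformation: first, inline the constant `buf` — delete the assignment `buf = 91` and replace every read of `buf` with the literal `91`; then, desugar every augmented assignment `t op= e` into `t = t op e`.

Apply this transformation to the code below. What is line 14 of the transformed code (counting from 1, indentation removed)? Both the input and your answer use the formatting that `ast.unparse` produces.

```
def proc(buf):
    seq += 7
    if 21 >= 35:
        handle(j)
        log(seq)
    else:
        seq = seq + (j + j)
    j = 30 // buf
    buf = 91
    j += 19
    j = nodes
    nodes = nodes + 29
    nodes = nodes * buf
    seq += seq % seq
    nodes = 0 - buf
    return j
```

nodes = 0 - 91

Transformed code:
def proc(buf):
    seq = seq + 7
    if 21 >= 35:
        handle(j)
        log(seq)
    else:
        seq = seq + (j + j)
    j = 30 // 91
    j = j + 19
    j = nodes
    nodes = nodes + 29
    nodes = nodes * 91
    seq = seq + seq % seq
    nodes = 0 - 91
    return j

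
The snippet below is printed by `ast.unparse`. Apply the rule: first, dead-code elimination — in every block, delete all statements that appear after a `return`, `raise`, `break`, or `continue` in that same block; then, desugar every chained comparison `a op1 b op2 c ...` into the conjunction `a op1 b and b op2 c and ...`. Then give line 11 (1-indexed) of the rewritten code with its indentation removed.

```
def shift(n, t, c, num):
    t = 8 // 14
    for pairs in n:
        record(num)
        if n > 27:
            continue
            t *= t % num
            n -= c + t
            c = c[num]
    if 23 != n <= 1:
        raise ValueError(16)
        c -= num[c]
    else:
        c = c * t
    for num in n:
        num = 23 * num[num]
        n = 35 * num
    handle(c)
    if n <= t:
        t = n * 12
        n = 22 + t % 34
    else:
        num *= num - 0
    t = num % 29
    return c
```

Transformed code:
def shift(n, t, c, num):
    t = 8 // 14
    for pairs in n:
        record(num)
        if n > 27:
            continue
    if 23 != n and n <= 1:
        raise ValueError(16)
    else:
        c = c * t
    for num in n:
        num = 23 * num[num]
        n = 35 * num
    handle(c)
    if n <= t:
        t = n * 12
        n = 22 + t % 34
    else:
        num *= num - 0
    t = num % 29
    return c

for num in n:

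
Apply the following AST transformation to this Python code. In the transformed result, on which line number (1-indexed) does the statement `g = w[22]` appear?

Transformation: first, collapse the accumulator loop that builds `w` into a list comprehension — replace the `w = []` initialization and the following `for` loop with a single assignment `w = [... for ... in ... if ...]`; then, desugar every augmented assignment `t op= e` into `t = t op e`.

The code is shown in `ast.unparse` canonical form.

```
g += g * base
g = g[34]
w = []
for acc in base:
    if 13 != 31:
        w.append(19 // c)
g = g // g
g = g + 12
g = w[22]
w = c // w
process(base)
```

6

Transformed code:
g = g + g * base
g = g[34]
w = [19 // c for acc in base if 13 != 31]
g = g // g
g = g + 12
g = w[22]
w = c // w
process(base)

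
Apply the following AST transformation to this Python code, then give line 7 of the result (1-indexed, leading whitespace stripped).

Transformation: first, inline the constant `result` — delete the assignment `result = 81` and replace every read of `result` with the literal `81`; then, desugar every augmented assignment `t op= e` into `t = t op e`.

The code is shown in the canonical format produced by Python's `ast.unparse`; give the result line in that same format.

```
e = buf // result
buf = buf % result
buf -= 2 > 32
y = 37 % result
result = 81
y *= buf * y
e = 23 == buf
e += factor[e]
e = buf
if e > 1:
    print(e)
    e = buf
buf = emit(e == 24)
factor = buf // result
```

e = e + factor[e]

Transformed code:
e = buf // 81
buf = buf % 81
buf = buf - (2 > 32)
y = 37 % 81
y = y * (buf * y)
e = 23 == buf
e = e + factor[e]
e = buf
if e > 1:
    print(e)
    e = buf
buf = emit(e == 24)
factor = buf // 81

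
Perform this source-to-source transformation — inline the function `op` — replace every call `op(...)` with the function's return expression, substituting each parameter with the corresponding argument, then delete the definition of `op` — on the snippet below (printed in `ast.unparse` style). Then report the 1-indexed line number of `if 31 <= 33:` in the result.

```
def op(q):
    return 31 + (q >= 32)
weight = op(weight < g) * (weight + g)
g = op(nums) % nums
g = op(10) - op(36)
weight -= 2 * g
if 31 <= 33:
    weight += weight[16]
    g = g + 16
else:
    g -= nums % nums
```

Transformed code:
weight = (31 + ((weight < g) >= 32)) * (weight + g)
g = (31 + (nums >= 32)) % nums
g = 31 + (10 >= 32) - (31 + (36 >= 32))
weight -= 2 * g
if 31 <= 33:
    weight += weight[16]
    g = g + 16
else:
    g -= nums % nums

5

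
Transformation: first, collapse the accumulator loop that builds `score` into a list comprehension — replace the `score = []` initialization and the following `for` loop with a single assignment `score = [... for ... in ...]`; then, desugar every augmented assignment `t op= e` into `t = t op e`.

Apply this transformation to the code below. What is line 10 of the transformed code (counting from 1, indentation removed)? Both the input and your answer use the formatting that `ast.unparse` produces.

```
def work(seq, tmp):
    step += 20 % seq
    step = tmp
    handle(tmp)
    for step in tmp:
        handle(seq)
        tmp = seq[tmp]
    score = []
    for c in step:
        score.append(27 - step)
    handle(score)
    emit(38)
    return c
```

emit(38)

Transformed code:
def work(seq, tmp):
    step = step + 20 % seq
    step = tmp
    handle(tmp)
    for step in tmp:
        handle(seq)
        tmp = seq[tmp]
    score = [27 - step for c in step]
    handle(score)
    emit(38)
    return c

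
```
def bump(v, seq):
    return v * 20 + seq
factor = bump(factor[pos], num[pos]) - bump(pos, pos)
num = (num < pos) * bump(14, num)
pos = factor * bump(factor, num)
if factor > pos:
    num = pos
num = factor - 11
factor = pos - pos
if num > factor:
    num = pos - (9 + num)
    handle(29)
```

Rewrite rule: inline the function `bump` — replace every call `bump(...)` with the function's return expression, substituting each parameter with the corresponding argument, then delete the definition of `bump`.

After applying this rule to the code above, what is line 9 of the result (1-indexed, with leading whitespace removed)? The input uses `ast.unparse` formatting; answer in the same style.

Transformed code:
factor = factor[pos] * 20 + num[pos] - (pos * 20 + pos)
num = (num < pos) * (14 * 20 + num)
pos = factor * (factor * 20 + num)
if factor > pos:
    num = pos
num = factor - 11
factor = pos - pos
if num > factor:
    num = pos - (9 + num)
    handle(29)

num = pos - (9 + num)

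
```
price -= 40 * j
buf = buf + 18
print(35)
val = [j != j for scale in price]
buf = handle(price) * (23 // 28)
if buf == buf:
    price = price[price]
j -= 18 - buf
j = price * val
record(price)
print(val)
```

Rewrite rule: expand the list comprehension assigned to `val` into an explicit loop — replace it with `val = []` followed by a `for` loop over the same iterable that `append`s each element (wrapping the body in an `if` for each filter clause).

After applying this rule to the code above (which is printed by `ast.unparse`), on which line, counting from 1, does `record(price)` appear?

12

Transformed code:
price -= 40 * j
buf = buf + 18
print(35)
val = []
for scale in price:
    val.append(j != j)
buf = handle(price) * (23 // 28)
if buf == buf:
    price = price[price]
j -= 18 - buf
j = price * val
record(price)
print(val)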